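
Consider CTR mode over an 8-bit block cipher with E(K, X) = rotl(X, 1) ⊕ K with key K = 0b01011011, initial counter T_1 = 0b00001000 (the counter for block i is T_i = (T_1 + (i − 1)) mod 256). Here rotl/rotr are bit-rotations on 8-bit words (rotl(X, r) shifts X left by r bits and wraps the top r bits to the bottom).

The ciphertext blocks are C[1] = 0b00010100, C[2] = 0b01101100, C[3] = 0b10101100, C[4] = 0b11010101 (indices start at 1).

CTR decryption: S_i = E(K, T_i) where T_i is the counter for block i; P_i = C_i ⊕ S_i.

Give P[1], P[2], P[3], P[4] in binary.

P[1]: T = 0b00001000, S = E(K, T) = 0b01001011; 0b00010100 ⊕ 0b01001011 = 0b01011111.
P[2]: T = 0b00001001, S = E(K, T) = 0b01001001; 0b01101100 ⊕ 0b01001001 = 0b00100101.
P[3]: T = 0b00001010, S = E(K, T) = 0b01001111; 0b10101100 ⊕ 0b01001111 = 0b11100011.
P[4]: T = 0b00001011, S = E(K, T) = 0b01001101; 0b11010101 ⊕ 0b01001101 = 0b10011000.

P[1] = 0b01011111, P[2] = 0b00100101, P[3] = 0b11100011, P[4] = 0b10011000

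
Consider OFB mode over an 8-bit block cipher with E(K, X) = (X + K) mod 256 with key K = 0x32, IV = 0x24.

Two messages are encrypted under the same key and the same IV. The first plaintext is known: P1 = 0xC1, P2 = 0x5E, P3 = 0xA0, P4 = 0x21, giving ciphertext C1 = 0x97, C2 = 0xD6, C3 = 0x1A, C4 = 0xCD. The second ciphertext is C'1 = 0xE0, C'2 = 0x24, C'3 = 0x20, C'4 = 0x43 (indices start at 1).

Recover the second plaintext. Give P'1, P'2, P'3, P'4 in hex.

P'1 = 0xB6, P'2 = 0xAC, P'3 = 0x9A, P'4 = 0xAF

In OFB with a reused IV, both messages share the same keystream S_i, so C_i ⊕ C'_i = P_i ⊕ P'_i and thus P'_i = P_i ⊕ C_i ⊕ C'_i.
P'1: 0xC1 ⊕ 0x97 ⊕ 0xE0 = 0xB6.
P'2: 0x5E ⊕ 0xD6 ⊕ 0x24 = 0xAC.
P'3: 0xA0 ⊕ 0x1A ⊕ 0x20 = 0x9A.
P'4: 0x21 ⊕ 0xCD ⊕ 0x43 = 0xAF.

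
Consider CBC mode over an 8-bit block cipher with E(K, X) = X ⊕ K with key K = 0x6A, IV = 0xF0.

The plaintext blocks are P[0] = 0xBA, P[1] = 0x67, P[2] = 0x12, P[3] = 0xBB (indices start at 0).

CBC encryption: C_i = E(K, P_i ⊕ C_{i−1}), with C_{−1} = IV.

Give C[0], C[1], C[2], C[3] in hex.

C[0]: P[0] ⊕ 0xF0 = 0x4A; E(K, 0x4A) = 0x20.
C[1]: P[1] ⊕ 0x20 = 0x47; E(K, 0x47) = 0x2D.
C[2]: P[2] ⊕ 0x2D = 0x3F; E(K, 0x3F) = 0x55.
C[3]: P[3] ⊕ 0x55 = 0xEE; E(K, 0xEE) = 0x84.

C[0] = 0x20, C[1] = 0x2D, C[2] = 0x55, C[3] = 0x84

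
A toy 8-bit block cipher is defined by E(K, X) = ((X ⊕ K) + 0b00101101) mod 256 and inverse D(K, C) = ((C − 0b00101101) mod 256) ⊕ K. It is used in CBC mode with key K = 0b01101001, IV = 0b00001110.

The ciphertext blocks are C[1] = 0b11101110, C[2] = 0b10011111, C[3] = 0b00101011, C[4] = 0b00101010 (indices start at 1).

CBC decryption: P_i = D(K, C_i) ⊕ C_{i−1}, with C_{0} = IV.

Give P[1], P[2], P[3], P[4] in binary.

P[1] = 0b10100110, P[2] = 0b11110101, P[3] = 0b00001000, P[4] = 0b10111111

P[1]: D(K, 0b11101110) = 0b10101000; 0b10101000 ⊕ 0b00001110 = 0b10100110.
P[2]: D(K, 0b10011111) = 0b00011011; 0b00011011 ⊕ 0b11101110 = 0b11110101.
P[3]: D(K, 0b00101011) = 0b10010111; 0b10010111 ⊕ 0b10011111 = 0b00001000.
P[4]: D(K, 0b00101010) = 0b10010100; 0b10010100 ⊕ 0b00101011 = 0b10111111.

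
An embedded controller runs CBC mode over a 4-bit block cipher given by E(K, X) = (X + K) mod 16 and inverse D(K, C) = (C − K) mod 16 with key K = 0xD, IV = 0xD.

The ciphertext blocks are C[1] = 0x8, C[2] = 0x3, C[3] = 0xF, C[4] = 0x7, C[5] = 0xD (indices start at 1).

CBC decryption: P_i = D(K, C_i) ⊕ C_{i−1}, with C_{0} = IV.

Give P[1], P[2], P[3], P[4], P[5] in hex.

P[1]: D(K, 0x8) = 0xB; 0xB ⊕ 0xD = 0x6.
P[2]: D(K, 0x3) = 0x6; 0x6 ⊕ 0x8 = 0xE.
P[3]: D(K, 0xF) = 0x2; 0x2 ⊕ 0x3 = 0x1.
P[4]: D(K, 0x7) = 0xA; 0xA ⊕ 0xF = 0x5.
P[5]: D(K, 0xD) = 0x0; 0x0 ⊕ 0x7 = 0x7.

P[1] = 0x6, P[2] = 0xE, P[3] = 0x1, P[4] = 0x5, P[5] = 0x7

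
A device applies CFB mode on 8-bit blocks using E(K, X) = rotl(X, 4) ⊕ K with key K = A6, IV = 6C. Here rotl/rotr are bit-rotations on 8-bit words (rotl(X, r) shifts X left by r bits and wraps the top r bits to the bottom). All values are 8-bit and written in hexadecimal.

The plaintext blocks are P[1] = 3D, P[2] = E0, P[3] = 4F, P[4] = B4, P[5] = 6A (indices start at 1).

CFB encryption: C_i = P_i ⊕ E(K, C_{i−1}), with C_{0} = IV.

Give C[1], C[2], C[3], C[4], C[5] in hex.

C[1] = 5D, C[2] = 93, C[3] = D0, C[4] = 1F, C[5] = 3D

C[1]: E(K, 6C) = 60; 3D ⊕ 60 = 5D.
C[2]: E(K, 5D) = 73; E0 ⊕ 73 = 93.
C[3]: E(K, 93) = 9F; 4F ⊕ 9F = D0.
C[4]: E(K, D0) = AB; B4 ⊕ AB = 1F.
C[5]: E(K, 1F) = 57; 6A ⊕ 57 = 3D.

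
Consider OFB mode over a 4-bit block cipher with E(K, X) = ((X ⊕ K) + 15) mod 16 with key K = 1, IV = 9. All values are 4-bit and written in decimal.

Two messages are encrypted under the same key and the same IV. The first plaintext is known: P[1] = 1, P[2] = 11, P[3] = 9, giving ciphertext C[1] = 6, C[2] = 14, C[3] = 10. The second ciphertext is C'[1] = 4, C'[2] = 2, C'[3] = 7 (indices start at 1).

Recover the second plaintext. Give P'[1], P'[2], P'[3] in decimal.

In OFB with a reused IV, both messages share the same keystream S_i, so C_i ⊕ C'_i = P_i ⊕ P'_i and thus P'_i = P_i ⊕ C_i ⊕ C'_i.
P'[1]: 1 ⊕ 6 ⊕ 4 = 3.
P'[2]: 11 ⊕ 14 ⊕ 2 = 7.
P'[3]: 9 ⊕ 10 ⊕ 7 = 4.

P'[1] = 3, P'[2] = 7, P'[3] = 4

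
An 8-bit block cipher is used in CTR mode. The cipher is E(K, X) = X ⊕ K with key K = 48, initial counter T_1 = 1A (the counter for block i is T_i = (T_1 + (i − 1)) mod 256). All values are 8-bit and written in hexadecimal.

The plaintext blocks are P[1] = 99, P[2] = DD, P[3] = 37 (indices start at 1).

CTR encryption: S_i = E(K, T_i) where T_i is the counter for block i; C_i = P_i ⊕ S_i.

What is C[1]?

C[1] = CB

C[1]: T = 1A, S = E(K, T) = 52; 99 ⊕ 52 = CB.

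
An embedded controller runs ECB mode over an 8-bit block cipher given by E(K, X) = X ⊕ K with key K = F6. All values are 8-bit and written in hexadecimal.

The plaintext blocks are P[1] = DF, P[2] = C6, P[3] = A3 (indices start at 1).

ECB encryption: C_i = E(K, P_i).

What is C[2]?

C[2] = 30

C[2]: E(K, C6) = 30.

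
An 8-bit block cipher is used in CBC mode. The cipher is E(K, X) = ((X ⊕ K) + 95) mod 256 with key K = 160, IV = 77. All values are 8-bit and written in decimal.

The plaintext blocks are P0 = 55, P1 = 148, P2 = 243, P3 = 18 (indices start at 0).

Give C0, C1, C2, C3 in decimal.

CBC encryption: C_i = E(K, P_i ⊕ C_{i−1}), with C_{−1} = IV.
C0: P0 ⊕ 77 = 122; E(K, 122) = 57.
C1: P1 ⊕ 57 = 173; E(K, 173) = 108.
C2: P2 ⊕ 108 = 159; E(K, 159) = 158.
C3: P3 ⊕ 158 = 140; E(K, 140) = 139.

C0 = 57, C1 = 108, C2 = 158, C3 = 139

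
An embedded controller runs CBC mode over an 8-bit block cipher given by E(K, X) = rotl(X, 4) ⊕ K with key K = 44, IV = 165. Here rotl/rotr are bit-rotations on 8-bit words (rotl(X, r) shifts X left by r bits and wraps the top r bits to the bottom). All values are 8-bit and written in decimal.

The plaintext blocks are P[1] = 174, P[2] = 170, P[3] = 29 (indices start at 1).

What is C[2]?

CBC encryption: C_i = E(K, P_i ⊕ C_{i−1}), with C_{0} = IV.
C[1]: P[1] ⊕ 165 = 11; E(K, 11) = 156.
C[2]: P[2] ⊕ 156 = 54; E(K, 54) = 79.

C[2] = 79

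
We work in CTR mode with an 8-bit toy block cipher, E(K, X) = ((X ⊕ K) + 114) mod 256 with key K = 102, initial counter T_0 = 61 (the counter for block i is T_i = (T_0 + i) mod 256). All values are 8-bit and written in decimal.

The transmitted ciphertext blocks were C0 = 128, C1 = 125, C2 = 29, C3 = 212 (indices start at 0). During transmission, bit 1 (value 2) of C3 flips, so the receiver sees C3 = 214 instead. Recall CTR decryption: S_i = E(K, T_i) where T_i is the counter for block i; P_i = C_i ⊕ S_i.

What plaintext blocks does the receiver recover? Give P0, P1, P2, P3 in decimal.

Only C3 changed, to 214. In CTR, a change in C_i flips the same bit in P_i only; the keystream is unaffected. Decrypting the received ciphertext:
P0: T = 61, S = E(K, T) = 205; 128 ⊕ 205 = 77.
P1: T = 62, S = E(K, T) = 202; 125 ⊕ 202 = 183.
P2: T = 63, S = E(K, T) = 203; 29 ⊕ 203 = 214.
P3: T = 64, S = E(K, T) = 152; 214 ⊕ 152 = 78.
Blocks that differ from the original plaintext: P3.

P0 = 77, P1 = 183, P2 = 214, P3 = 78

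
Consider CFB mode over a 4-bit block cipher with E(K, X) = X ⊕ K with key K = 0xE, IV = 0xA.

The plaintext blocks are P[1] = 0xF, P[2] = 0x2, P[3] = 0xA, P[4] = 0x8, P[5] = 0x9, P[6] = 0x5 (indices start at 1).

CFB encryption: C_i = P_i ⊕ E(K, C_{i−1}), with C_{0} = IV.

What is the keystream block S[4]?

0xD

C[1]: E(K, 0xA) = 0x4; 0xF ⊕ 0x4 = 0xB.
C[2]: E(K, 0xB) = 0x5; 0x2 ⊕ 0x5 = 0x7.
C[3]: E(K, 0x7) = 0x9; 0xA ⊕ 0x9 = 0x3.
C[4]: E(K, 0x3) = 0xD; 0x8 ⊕ 0xD = 0x5.
So S[4] = 0xD.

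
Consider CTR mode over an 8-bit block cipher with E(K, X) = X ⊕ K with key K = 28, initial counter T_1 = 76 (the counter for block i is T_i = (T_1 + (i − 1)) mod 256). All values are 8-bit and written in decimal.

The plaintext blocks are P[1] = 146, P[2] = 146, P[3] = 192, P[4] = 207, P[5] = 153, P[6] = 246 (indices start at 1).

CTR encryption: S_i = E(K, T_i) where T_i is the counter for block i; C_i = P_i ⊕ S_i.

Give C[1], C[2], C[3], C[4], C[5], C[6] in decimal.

C[1] = 194, C[2] = 195, C[3] = 146, C[4] = 156, C[5] = 213, C[6] = 187

C[1]: T = 76, S = E(K, T) = 80; 146 ⊕ 80 = 194.
C[2]: T = 77, S = E(K, T) = 81; 146 ⊕ 81 = 195.
C[3]: T = 78, S = E(K, T) = 82; 192 ⊕ 82 = 146.
C[4]: T = 79, S = E(K, T) = 83; 207 ⊕ 83 = 156.
C[5]: T = 80, S = E(K, T) = 76; 153 ⊕ 76 = 213.
C[6]: T = 81, S = E(K, T) = 77; 246 ⊕ 77 = 187.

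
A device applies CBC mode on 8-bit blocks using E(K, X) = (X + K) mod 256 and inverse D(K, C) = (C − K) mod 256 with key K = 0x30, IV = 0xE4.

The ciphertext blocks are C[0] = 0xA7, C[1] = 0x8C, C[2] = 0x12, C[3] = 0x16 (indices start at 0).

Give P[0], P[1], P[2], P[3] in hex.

CBC decryption: P_i = D(K, C_i) ⊕ C_{i−1}, with C_{−1} = IV.
P[0]: D(K, 0xA7) = 0x77; 0x77 ⊕ 0xE4 = 0x93.
P[1]: D(K, 0x8C) = 0x5C; 0x5C ⊕ 0xA7 = 0xFB.
P[2]: D(K, 0x12) = 0xE2; 0xE2 ⊕ 0x8C = 0x6E.
P[3]: D(K, 0x16) = 0xE6; 0xE6 ⊕ 0x12 = 0xF4.

P[0] = 0x93, P[1] = 0xFB, P[2] = 0x6E, P[3] = 0xF4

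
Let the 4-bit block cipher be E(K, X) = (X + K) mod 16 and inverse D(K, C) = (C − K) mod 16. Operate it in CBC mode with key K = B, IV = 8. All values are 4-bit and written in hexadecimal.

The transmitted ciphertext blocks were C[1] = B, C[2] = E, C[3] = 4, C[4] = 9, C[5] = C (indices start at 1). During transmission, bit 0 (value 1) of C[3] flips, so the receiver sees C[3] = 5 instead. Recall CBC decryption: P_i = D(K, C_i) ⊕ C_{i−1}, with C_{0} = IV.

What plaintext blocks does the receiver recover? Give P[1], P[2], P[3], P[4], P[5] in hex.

Only C[3] changed, to 5. In CBC, a change in C_i garbles P_i and flips the same bit in P_{i+1}. Decrypting the received ciphertext:
P[1]: D(K, B) = 0; 0 ⊕ 8 = 8.
P[2]: D(K, E) = 3; 3 ⊕ B = 8.
P[3]: D(K, 5) = A; A ⊕ E = 4.
P[4]: D(K, 9) = E; E ⊕ 5 = B.
P[5]: D(K, C) = 1; 1 ⊕ 9 = 8.
Blocks that differ from the original plaintext: P[3], P[4].

P[1] = 8, P[2] = 8, P[3] = 4, P[4] = B, P[5] = 8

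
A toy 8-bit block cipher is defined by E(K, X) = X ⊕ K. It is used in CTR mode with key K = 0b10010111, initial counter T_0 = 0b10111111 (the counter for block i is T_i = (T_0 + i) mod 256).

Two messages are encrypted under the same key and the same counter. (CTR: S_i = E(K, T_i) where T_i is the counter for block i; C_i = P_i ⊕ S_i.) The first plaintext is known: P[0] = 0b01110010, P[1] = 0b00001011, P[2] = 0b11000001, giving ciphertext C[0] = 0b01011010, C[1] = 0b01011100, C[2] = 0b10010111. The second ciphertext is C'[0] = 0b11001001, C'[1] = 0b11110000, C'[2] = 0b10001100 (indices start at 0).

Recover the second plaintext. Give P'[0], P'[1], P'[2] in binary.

In CTR with a reused counter, both messages share the same keystream S_i, so C_i ⊕ C'_i = P_i ⊕ P'_i and thus P'_i = P_i ⊕ C_i ⊕ C'_i.
P'[0]: 0b01110010 ⊕ 0b01011010 ⊕ 0b11001001 = 0b11100001.
P'[1]: 0b00001011 ⊕ 0b01011100 ⊕ 0b11110000 = 0b10100111.
P'[2]: 0b11000001 ⊕ 0b10010111 ⊕ 0b10001100 = 0b11011010.

P'[0] = 0b11100001, P'[1] = 0b10100111, P'[2] = 0b11011010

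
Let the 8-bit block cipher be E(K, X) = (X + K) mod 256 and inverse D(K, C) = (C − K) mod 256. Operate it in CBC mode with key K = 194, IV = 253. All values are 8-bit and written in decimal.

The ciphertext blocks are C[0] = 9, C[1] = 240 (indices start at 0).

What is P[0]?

P[0] = 186

CBC decryption: P_i = D(K, C_i) ⊕ C_{i−1}, with C_{−1} = IV.
P[0]: D(K, 9) = 71; 71 ⊕ 253 = 186.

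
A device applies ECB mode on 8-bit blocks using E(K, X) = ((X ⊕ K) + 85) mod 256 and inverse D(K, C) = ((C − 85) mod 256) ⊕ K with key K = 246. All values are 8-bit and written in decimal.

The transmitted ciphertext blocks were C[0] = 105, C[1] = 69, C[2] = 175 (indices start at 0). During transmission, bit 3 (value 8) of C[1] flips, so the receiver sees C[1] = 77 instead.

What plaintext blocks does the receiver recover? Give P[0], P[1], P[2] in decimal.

P[0] = 226, P[1] = 14, P[2] = 172

ECB decryption: P_i = D(K, C_i).
Only C[1] changed, to 77. In ECB, a change in C_i affects only P_i. Decrypting the received ciphertext:
P[0]: D(K, 105) = 226.
P[1]: D(K, 77) = 14.
P[2]: D(K, 175) = 172.
Blocks that differ from the original plaintext: P[1].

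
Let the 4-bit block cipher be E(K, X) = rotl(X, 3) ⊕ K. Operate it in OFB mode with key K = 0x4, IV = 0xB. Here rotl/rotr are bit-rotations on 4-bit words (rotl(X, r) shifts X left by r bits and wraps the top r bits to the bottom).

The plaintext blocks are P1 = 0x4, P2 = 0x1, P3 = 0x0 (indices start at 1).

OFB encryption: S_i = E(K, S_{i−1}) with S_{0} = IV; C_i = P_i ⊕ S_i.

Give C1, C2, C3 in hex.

C1 = 0xD, C2 = 0x9, C3 = 0x0

C1: S = E(K, 0xB) = 0x9; 0x4 ⊕ 0x9 = 0xD.
C2: S = E(K, 0x9) = 0x8; 0x1 ⊕ 0x8 = 0x9.
C3: S = E(K, 0x8) = 0x0; 0x0 ⊕ 0x0 = 0x0.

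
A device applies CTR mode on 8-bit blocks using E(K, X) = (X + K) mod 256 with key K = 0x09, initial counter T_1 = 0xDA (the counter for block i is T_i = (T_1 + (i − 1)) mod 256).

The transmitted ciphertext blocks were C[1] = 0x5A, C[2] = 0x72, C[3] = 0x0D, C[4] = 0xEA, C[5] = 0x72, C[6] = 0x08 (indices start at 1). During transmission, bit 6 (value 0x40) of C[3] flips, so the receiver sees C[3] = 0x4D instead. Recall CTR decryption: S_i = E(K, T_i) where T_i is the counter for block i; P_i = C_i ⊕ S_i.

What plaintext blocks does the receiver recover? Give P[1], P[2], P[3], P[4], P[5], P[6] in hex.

P[1] = 0xB9, P[2] = 0x96, P[3] = 0xA8, P[4] = 0x0C, P[5] = 0x95, P[6] = 0xE0

Only C[3] changed, to 0x4D. In CTR, a change in C_i flips the same bit in P_i only; the keystream is unaffected. Decrypting the received ciphertext:
P[1]: T = 0xDA, S = E(K, T) = 0xE3; 0x5A ⊕ 0xE3 = 0xB9.
P[2]: T = 0xDB, S = E(K, T) = 0xE4; 0x72 ⊕ 0xE4 = 0x96.
P[3]: T = 0xDC, S = E(K, T) = 0xE5; 0x4D ⊕ 0xE5 = 0xA8.
P[4]: T = 0xDD, S = E(K, T) = 0xE6; 0xEA ⊕ 0xE6 = 0x0C.
P[5]: T = 0xDE, S = E(K, T) = 0xE7; 0x72 ⊕ 0xE7 = 0x95.
P[6]: T = 0xDF, S = E(K, T) = 0xE8; 0x08 ⊕ 0xE8 = 0xE0.
Blocks that differ from the original plaintext: P[3].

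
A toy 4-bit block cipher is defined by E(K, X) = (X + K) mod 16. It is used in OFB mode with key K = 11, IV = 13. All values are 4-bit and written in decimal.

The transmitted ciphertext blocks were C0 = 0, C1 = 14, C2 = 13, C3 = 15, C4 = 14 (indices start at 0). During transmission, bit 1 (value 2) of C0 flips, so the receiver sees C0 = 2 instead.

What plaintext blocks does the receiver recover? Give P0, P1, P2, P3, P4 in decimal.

OFB decryption: S_i = E(K, S_{i−1}) with S_{−1} = IV; P_i = C_i ⊕ S_i.
Only C0 changed, to 2. In OFB, a change in C_i flips the same bit in P_i only; the keystream is unaffected. Decrypting the received ciphertext:
P0: S = E(K, 13) = 8; 2 ⊕ 8 = 10.
P1: S = E(K, 8) = 3; 14 ⊕ 3 = 13.
P2: S = E(K, 3) = 14; 13 ⊕ 14 = 3.
P3: S = E(K, 14) = 9; 15 ⊕ 9 = 6.
P4: S = E(K, 9) = 4; 14 ⊕ 4 = 10.
Blocks that differ from the original plaintext: P0.

P0 = 10, P1 = 13, P2 = 3, P3 = 6, P4 = 10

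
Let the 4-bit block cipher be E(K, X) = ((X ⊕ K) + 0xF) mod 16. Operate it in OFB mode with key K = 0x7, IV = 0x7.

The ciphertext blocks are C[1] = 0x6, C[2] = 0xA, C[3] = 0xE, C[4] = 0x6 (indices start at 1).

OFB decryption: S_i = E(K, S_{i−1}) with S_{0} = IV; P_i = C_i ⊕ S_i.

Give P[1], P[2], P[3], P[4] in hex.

P[1] = 0x9, P[2] = 0xD, P[3] = 0x1, P[4] = 0x1

P[1]: S = E(K, 0x7) = 0xF; 0x6 ⊕ 0xF = 0x9.
P[2]: S = E(K, 0xF) = 0x7; 0xA ⊕ 0x7 = 0xD.
P[3]: S = E(K, 0x7) = 0xF; 0xE ⊕ 0xF = 0x1.
P[4]: S = E(K, 0xF) = 0x7; 0x6 ⊕ 0x7 = 0x1.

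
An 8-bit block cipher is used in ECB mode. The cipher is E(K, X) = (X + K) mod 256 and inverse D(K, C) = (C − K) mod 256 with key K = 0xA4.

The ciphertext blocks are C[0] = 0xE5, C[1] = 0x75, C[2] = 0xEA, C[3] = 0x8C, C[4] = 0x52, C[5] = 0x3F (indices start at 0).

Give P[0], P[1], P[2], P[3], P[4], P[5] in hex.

P[0] = 0x41, P[1] = 0xD1, P[2] = 0x46, P[3] = 0xE8, P[4] = 0xAE, P[5] = 0x9B

ECB decryption: P_i = D(K, C_i).
P[0]: D(K, 0xE5) = 0x41.
P[1]: D(K, 0x75) = 0xD1.
P[2]: D(K, 0xEA) = 0x46.
P[3]: D(K, 0x8C) = 0xE8.
P[4]: D(K, 0x52) = 0xAE.
P[5]: D(K, 0x3F) = 0x9B.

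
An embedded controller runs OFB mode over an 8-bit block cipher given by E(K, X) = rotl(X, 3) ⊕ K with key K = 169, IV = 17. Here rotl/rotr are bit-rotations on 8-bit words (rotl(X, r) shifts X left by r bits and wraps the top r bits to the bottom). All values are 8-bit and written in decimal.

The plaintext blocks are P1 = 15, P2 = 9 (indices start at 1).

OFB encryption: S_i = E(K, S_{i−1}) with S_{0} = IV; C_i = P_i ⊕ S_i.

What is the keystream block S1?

C1: S = E(K, 17) = 33; 15 ⊕ 33 = 46.
So S1 = 33.

33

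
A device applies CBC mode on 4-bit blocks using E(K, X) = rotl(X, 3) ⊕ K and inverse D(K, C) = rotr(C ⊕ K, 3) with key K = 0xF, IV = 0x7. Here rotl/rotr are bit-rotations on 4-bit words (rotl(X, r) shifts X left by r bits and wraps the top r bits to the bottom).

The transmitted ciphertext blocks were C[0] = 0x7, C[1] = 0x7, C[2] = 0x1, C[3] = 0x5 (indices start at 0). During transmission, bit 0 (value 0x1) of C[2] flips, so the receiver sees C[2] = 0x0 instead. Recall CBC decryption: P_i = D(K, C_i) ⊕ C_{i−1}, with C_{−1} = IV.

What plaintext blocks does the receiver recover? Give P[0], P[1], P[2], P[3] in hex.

Only C[2] changed, to 0x0. In CBC, a change in C_i garbles P_i and flips the same bit in P_{i+1}. Decrypting the received ciphertext:
P[0]: D(K, 0x7) = 0x1; 0x1 ⊕ 0x7 = 0x6.
P[1]: D(K, 0x7) = 0x1; 0x1 ⊕ 0x7 = 0x6.
P[2]: D(K, 0x0) = 0xF; 0xF ⊕ 0x7 = 0x8.
P[3]: D(K, 0x5) = 0x5; 0x5 ⊕ 0x0 = 0x5.
Blocks that differ from the original plaintext: P[2], P[3].

P[0] = 0x6, P[1] = 0x6, P[2] = 0x8, P[3] = 0x5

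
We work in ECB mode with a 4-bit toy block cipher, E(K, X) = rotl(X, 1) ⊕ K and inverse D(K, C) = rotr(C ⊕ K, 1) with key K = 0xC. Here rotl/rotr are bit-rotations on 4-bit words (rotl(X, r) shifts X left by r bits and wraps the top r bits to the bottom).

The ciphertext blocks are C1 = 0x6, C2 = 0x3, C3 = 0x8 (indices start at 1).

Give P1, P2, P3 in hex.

P1 = 0x5, P2 = 0xF, P3 = 0x2

ECB decryption: P_i = D(K, C_i).
P1: D(K, 0x6) = 0x5.
P2: D(K, 0x3) = 0xF.
P3: D(K, 0x8) = 0x2.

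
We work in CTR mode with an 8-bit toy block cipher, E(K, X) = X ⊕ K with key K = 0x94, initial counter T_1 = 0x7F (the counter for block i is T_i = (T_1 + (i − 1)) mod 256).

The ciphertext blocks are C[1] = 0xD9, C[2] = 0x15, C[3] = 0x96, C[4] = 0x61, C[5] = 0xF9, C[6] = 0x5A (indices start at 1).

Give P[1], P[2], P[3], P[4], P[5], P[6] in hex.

CTR decryption: S_i = E(K, T_i) where T_i is the counter for block i; P_i = C_i ⊕ S_i.
P[1]: T = 0x7F, S = E(K, T) = 0xEB; 0xD9 ⊕ 0xEB = 0x32.
P[2]: T = 0x80, S = E(K, T) = 0x14; 0x15 ⊕ 0x14 = 0x01.
P[3]: T = 0x81, S = E(K, T) = 0x15; 0x96 ⊕ 0x15 = 0x83.
P[4]: T = 0x82, S = E(K, T) = 0x16; 0x61 ⊕ 0x16 = 0x77.
P[5]: T = 0x83, S = E(K, T) = 0x17; 0xF9 ⊕ 0x17 = 0xEE.
P[6]: T = 0x84, S = E(K, T) = 0x10; 0x5A ⊕ 0x10 = 0x4A.

P[1] = 0x32, P[2] = 0x01, P[3] = 0x83, P[4] = 0x77, P[5] = 0xEE, P[6] = 0x4A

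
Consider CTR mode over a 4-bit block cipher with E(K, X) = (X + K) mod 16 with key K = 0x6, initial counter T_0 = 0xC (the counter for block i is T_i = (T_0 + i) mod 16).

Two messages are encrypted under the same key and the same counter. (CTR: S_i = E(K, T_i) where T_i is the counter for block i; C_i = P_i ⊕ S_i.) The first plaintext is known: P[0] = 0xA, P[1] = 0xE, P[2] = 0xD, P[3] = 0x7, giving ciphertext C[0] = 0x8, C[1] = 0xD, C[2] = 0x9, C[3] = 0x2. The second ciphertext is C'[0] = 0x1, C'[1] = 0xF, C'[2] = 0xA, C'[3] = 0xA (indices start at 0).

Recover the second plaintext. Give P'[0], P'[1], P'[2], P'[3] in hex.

In CTR with a reused counter, both messages share the same keystream S_i, so C_i ⊕ C'_i = P_i ⊕ P'_i and thus P'_i = P_i ⊕ C_i ⊕ C'_i.
P'[0]: 0xA ⊕ 0x8 ⊕ 0x1 = 0x3.
P'[1]: 0xE ⊕ 0xD ⊕ 0xF = 0xC.
P'[2]: 0xD ⊕ 0x9 ⊕ 0xA = 0xE.
P'[3]: 0x7 ⊕ 0x2 ⊕ 0xA = 0xF.

P'[0] = 0x3, P'[1] = 0xC, P'[2] = 0xE, P'[3] = 0xF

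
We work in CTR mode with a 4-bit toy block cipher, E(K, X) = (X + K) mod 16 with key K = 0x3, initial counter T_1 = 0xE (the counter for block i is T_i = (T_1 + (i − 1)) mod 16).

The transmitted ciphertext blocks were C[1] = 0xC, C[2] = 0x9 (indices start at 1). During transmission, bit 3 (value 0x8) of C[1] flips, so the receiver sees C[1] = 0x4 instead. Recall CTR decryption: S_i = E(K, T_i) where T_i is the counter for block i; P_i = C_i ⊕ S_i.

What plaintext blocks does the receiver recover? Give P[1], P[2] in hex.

Only C[1] changed, to 0x4. In CTR, a change in C_i flips the same bit in P_i only; the keystream is unaffected. Decrypting the received ciphertext:
P[1]: T = 0xE, S = E(K, T) = 0x1; 0x4 ⊕ 0x1 = 0x5.
P[2]: T = 0xF, S = E(K, T) = 0x2; 0x9 ⊕ 0x2 = 0xB.
Blocks that differ from the original plaintext: P[1].

P[1] = 0x5, P[2] = 0xB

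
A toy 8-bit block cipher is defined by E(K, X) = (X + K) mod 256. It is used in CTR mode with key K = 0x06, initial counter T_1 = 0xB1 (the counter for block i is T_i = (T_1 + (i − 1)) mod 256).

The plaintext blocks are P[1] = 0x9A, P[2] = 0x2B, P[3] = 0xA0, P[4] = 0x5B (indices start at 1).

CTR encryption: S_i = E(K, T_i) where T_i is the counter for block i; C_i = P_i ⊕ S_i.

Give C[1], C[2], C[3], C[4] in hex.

C[1] = 0x2D, C[2] = 0x93, C[3] = 0x19, C[4] = 0xE1

C[1]: T = 0xB1, S = E(K, T) = 0xB7; 0x9A ⊕ 0xB7 = 0x2D.
C[2]: T = 0xB2, S = E(K, T) = 0xB8; 0x2B ⊕ 0xB8 = 0x93.
C[3]: T = 0xB3, S = E(K, T) = 0xB9; 0xA0 ⊕ 0xB9 = 0x19.
C[4]: T = 0xB4, S = E(K, T) = 0xBA; 0x5B ⊕ 0xBA = 0xE1.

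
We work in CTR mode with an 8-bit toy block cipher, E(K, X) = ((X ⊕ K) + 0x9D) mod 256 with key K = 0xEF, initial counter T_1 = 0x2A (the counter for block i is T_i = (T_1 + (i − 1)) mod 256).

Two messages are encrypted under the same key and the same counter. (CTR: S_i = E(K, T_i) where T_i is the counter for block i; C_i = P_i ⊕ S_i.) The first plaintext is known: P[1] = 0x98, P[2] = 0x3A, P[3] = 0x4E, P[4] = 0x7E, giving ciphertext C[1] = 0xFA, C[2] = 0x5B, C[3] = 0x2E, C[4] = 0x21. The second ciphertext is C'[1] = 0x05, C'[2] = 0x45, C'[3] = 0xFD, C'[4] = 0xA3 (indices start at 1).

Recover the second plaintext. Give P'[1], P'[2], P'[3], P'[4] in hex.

P'[1] = 0x67, P'[2] = 0x24, P'[3] = 0x9D, P'[4] = 0xFC

In CTR with a reused counter, both messages share the same keystream S_i, so C_i ⊕ C'_i = P_i ⊕ P'_i and thus P'_i = P_i ⊕ C_i ⊕ C'_i.
P'[1]: 0x98 ⊕ 0xFA ⊕ 0x05 = 0x67.
P'[2]: 0x3A ⊕ 0x5B ⊕ 0x45 = 0x24.
P'[3]: 0x4E ⊕ 0x2E ⊕ 0xFD = 0x9D.
P'[4]: 0x7E ⊕ 0x21 ⊕ 0xA3 = 0xFC.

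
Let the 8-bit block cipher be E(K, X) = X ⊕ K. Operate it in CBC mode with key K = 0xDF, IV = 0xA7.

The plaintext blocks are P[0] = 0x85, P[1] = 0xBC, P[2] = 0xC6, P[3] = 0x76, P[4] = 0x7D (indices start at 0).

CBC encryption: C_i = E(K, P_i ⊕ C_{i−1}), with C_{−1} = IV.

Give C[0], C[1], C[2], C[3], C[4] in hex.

C[0]: P[0] ⊕ 0xA7 = 0x22; E(K, 0x22) = 0xFD.
C[1]: P[1] ⊕ 0xFD = 0x41; E(K, 0x41) = 0x9E.
C[2]: P[2] ⊕ 0x9E = 0x58; E(K, 0x58) = 0x87.
C[3]: P[3] ⊕ 0x87 = 0xF1; E(K, 0xF1) = 0x2E.
C[4]: P[4] ⊕ 0x2E = 0x53; E(K, 0x53) = 0x8C.

C[0] = 0xFD, C[1] = 0x9E, C[2] = 0x87, C[3] = 0x2E, C[4] = 0x8C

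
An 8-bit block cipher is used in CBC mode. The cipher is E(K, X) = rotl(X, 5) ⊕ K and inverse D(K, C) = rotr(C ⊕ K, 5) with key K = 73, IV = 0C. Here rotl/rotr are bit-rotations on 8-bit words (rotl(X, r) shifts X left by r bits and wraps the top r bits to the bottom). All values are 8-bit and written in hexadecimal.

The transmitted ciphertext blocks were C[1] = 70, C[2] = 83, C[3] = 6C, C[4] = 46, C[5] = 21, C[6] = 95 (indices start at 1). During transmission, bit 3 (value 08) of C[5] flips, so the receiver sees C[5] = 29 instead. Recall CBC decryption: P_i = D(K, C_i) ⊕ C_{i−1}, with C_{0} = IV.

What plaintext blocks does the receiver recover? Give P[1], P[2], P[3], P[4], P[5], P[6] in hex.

Only C[5] changed, to 29. In CBC, a change in C_i garbles P_i and flips the same bit in P_{i+1}. Decrypting the received ciphertext:
P[1]: D(K, 70) = 18; 18 ⊕ 0C = 14.
P[2]: D(K, 83) = 87; 87 ⊕ 70 = F7.
P[3]: D(K, 6C) = F8; F8 ⊕ 83 = 7B.
P[4]: D(K, 46) = A9; A9 ⊕ 6C = C5.
P[5]: D(K, 29) = D2; D2 ⊕ 46 = 94.
P[6]: D(K, 95) = 37; 37 ⊕ 29 = 1E.
Blocks that differ from the original plaintext: P[5], P[6].

P[1] = 14, P[2] = F7, P[3] = 7B, P[4] = C5, P[5] = 94, P[6] = 1E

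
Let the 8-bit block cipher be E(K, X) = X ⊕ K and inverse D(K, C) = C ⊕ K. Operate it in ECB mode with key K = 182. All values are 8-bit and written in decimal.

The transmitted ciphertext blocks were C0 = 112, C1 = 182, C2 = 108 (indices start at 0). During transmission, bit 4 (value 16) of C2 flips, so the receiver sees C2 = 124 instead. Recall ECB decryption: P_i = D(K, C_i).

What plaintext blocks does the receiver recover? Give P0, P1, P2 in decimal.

Only C2 changed, to 124. In ECB, a change in C_i affects only P_i. Decrypting the received ciphertext:
P0: D(K, 112) = 198.
P1: D(K, 182) = 0.
P2: D(K, 124) = 202.
Blocks that differ from the original plaintext: P2.

P0 = 198, P1 = 0, P2 = 202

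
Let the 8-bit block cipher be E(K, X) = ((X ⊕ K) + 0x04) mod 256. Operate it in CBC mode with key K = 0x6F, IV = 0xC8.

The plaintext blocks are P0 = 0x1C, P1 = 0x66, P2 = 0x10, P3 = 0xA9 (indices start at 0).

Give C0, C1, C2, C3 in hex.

CBC encryption: C_i = E(K, P_i ⊕ C_{i−1}), with C_{−1} = IV.
C0: P0 ⊕ 0xC8 = 0xD4; E(K, 0xD4) = 0xBF.
C1: P1 ⊕ 0xBF = 0xD9; E(K, 0xD9) = 0xBA.
C2: P2 ⊕ 0xBA = 0xAA; E(K, 0xAA) = 0xC9.
C3: P3 ⊕ 0xC9 = 0x60; E(K, 0x60) = 0x13.

C0 = 0xBF, C1 = 0xBA, C2 = 0xC9, C3 = 0x13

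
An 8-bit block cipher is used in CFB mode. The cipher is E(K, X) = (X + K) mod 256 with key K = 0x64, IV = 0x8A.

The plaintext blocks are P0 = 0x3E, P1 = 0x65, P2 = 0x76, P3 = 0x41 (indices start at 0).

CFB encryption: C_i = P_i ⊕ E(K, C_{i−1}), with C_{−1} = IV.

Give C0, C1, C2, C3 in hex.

C0 = 0xD0, C1 = 0x51, C2 = 0xC3, C3 = 0x66

C0: E(K, 0x8A) = 0xEE; 0x3E ⊕ 0xEE = 0xD0.
C1: E(K, 0xD0) = 0x34; 0x65 ⊕ 0x34 = 0x51.
C2: E(K, 0x51) = 0xB5; 0x76 ⊕ 0xB5 = 0xC3.
C3: E(K, 0xC3) = 0x27; 0x41 ⊕ 0x27 = 0x66.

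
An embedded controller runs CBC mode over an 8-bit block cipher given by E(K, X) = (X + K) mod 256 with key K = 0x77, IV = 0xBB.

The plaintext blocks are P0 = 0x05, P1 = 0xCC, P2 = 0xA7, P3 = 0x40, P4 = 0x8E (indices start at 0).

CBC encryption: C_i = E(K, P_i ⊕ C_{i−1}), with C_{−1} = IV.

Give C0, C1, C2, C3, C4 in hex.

C0: P0 ⊕ 0xBB = 0xBE; E(K, 0xBE) = 0x35.
C1: P1 ⊕ 0x35 = 0xF9; E(K, 0xF9) = 0x70.
C2: P2 ⊕ 0x70 = 0xD7; E(K, 0xD7) = 0x4E.
C3: P3 ⊕ 0x4E = 0x0E; E(K, 0x0E) = 0x85.
C4: P4 ⊕ 0x85 = 0x0B; E(K, 0x0B) = 0x82.

C0 = 0x35, C1 = 0x70, C2 = 0x4E, C3 = 0x85, C4 = 0x82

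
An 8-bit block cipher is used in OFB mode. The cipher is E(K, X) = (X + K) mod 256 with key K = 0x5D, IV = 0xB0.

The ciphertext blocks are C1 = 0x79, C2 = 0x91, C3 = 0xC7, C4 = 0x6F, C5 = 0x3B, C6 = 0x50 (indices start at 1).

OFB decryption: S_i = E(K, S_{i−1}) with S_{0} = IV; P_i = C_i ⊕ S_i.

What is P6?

P6 = 0x8E

P1: S = E(K, 0xB0) = 0x0D; 0x79 ⊕ 0x0D = 0x74.
P2: S = E(K, 0x0D) = 0x6A; 0x91 ⊕ 0x6A = 0xFB.
P3: S = E(K, 0x6A) = 0xC7; 0xC7 ⊕ 0xC7 = 0x00.
P4: S = E(K, 0xC7) = 0x24; 0x6F ⊕ 0x24 = 0x4B.
P5: S = E(K, 0x24) = 0x81; 0x3B ⊕ 0x81 = 0xBA.
P6: S = E(K, 0x81) = 0xDE; 0x50 ⊕ 0xDE = 0x8E.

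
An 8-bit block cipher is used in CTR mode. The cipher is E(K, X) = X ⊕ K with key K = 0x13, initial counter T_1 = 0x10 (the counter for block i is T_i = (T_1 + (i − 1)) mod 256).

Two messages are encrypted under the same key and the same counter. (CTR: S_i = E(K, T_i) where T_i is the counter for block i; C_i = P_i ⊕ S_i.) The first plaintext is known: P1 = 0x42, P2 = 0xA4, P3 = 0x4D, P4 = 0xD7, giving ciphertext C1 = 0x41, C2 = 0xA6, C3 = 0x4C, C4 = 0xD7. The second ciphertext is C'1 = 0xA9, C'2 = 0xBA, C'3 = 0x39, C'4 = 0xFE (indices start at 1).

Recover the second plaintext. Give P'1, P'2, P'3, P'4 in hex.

In CTR with a reused counter, both messages share the same keystream S_i, so C_i ⊕ C'_i = P_i ⊕ P'_i and thus P'_i = P_i ⊕ C_i ⊕ C'_i.
P'1: 0x42 ⊕ 0x41 ⊕ 0xA9 = 0xAA.
P'2: 0xA4 ⊕ 0xA6 ⊕ 0xBA = 0xB8.
P'3: 0x4D ⊕ 0x4C ⊕ 0x39 = 0x38.
P'4: 0xD7 ⊕ 0xD7 ⊕ 0xFE = 0xFE.

P'1 = 0xAA, P'2 = 0xB8, P'3 = 0x38, P'4 = 0xFE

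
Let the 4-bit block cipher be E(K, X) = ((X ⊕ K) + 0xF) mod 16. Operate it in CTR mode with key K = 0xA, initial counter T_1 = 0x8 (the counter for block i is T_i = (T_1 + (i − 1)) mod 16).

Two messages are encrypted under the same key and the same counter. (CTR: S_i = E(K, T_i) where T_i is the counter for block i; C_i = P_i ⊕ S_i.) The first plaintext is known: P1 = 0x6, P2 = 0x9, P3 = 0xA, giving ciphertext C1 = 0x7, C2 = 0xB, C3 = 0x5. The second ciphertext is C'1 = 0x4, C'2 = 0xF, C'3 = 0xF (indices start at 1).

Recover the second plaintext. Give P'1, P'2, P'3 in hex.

P'1 = 0x5, P'2 = 0xD, P'3 = 0x0

In CTR with a reused counter, both messages share the same keystream S_i, so C_i ⊕ C'_i = P_i ⊕ P'_i and thus P'_i = P_i ⊕ C_i ⊕ C'_i.
P'1: 0x6 ⊕ 0x7 ⊕ 0x4 = 0x5.
P'2: 0x9 ⊕ 0xB ⊕ 0xF = 0xD.
P'3: 0xA ⊕ 0x5 ⊕ 0xF = 0x0.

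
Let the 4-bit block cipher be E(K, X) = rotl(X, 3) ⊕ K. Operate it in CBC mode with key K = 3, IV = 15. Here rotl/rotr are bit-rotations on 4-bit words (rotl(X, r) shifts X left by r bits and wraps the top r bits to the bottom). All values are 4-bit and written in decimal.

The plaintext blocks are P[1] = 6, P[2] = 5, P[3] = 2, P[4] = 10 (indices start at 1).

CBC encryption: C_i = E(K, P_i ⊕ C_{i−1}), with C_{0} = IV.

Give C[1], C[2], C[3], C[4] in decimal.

C[1] = 15, C[2] = 6, C[3] = 1, C[4] = 14

C[1]: P[1] ⊕ 15 = 9; E(K, 9) = 15.
C[2]: P[2] ⊕ 15 = 10; E(K, 10) = 6.
C[3]: P[3] ⊕ 6 = 4; E(K, 4) = 1.
C[4]: P[4] ⊕ 1 = 11; E(K, 11) = 14.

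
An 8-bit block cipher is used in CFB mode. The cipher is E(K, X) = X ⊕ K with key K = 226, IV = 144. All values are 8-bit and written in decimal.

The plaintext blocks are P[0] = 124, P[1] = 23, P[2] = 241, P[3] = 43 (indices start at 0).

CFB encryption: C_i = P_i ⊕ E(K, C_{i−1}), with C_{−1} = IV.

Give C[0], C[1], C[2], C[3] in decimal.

C[0] = 14, C[1] = 251, C[2] = 232, C[3] = 33

C[0]: E(K, 144) = 114; 124 ⊕ 114 = 14.
C[1]: E(K, 14) = 236; 23 ⊕ 236 = 251.
C[2]: E(K, 251) = 25; 241 ⊕ 25 = 232.
C[3]: E(K, 232) = 10; 43 ⊕ 10 = 33.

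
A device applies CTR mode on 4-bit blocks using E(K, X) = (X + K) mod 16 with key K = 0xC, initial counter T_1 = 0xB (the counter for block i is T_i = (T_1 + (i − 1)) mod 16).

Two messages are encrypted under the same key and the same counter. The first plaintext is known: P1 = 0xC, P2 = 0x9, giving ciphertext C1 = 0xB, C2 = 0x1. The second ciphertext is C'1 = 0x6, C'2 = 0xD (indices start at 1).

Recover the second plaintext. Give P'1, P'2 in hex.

P'1 = 0x1, P'2 = 0x5

In CTR with a reused counter, both messages share the same keystream S_i, so C_i ⊕ C'_i = P_i ⊕ P'_i and thus P'_i = P_i ⊕ C_i ⊕ C'_i.
P'1: 0xC ⊕ 0xB ⊕ 0x6 = 0x1.
P'2: 0x9 ⊕ 0x1 ⊕ 0xD = 0x5.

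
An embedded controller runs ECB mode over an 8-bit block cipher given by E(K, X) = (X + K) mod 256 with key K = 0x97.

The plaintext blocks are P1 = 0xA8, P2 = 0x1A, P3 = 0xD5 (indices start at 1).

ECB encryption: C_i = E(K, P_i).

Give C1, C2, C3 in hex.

C1: E(K, 0xA8) = 0x3F.
C2: E(K, 0x1A) = 0xB1.
C3: E(K, 0xD5) = 0x6C.

C1 = 0x3F, C2 = 0xB1, C3 = 0x6C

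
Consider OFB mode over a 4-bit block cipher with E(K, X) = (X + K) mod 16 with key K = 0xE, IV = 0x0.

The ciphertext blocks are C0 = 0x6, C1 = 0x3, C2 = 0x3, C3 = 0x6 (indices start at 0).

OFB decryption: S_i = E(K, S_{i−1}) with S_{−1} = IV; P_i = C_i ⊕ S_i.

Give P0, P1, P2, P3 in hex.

P0 = 0x8, P1 = 0xF, P2 = 0x9, P3 = 0xE

P0: S = E(K, 0x0) = 0xE; 0x6 ⊕ 0xE = 0x8.
P1: S = E(K, 0xE) = 0xC; 0x3 ⊕ 0xC = 0xF.
P2: S = E(K, 0xC) = 0xA; 0x3 ⊕ 0xA = 0x9.
P3: S = E(K, 0xA) = 0x8; 0x6 ⊕ 0x8 = 0xE.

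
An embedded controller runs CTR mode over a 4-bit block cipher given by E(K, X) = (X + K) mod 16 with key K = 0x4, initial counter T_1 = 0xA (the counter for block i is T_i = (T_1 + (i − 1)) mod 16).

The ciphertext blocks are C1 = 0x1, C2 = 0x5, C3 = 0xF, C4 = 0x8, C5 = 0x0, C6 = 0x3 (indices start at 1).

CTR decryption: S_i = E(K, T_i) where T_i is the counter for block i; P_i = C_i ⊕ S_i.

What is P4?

P4 = 0x9

P4: T = 0xD, S = E(K, T) = 0x1; 0x8 ⊕ 0x1 = 0x9.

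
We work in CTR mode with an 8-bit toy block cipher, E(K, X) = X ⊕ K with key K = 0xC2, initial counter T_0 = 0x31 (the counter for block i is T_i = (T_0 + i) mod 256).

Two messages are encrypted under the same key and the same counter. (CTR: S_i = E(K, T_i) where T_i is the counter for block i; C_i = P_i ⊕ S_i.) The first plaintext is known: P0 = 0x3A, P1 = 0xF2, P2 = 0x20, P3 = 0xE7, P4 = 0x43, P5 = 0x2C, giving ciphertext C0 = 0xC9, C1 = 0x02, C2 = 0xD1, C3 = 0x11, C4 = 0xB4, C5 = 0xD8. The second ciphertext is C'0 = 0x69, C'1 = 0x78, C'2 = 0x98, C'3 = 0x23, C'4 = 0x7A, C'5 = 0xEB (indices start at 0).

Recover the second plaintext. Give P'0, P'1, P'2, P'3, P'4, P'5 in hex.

P'0 = 0x9A, P'1 = 0x88, P'2 = 0x69, P'3 = 0xD5, P'4 = 0x8D, P'5 = 0x1F

In CTR with a reused counter, both messages share the same keystream S_i, so C_i ⊕ C'_i = P_i ⊕ P'_i and thus P'_i = P_i ⊕ C_i ⊕ C'_i.
P'0: 0x3A ⊕ 0xC9 ⊕ 0x69 = 0x9A.
P'1: 0xF2 ⊕ 0x02 ⊕ 0x78 = 0x88.
P'2: 0x20 ⊕ 0xD1 ⊕ 0x98 = 0x69.
P'3: 0xE7 ⊕ 0x11 ⊕ 0x23 = 0xD5.
P'4: 0x43 ⊕ 0xB4 ⊕ 0x7A = 0x8D.
P'5: 0x2C ⊕ 0xD8 ⊕ 0xEB = 0x1F.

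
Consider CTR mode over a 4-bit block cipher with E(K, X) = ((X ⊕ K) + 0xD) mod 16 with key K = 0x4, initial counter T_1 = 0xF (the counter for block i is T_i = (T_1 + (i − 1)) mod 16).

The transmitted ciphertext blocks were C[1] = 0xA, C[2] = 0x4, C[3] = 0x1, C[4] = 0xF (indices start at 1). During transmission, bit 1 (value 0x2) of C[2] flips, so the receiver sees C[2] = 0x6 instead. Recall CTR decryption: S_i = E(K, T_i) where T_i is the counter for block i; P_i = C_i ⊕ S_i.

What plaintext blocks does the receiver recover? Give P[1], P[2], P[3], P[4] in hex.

P[1] = 0x2, P[2] = 0x7, P[3] = 0x3, P[4] = 0xC

Only C[2] changed, to 0x6. In CTR, a change in C_i flips the same bit in P_i only; the keystream is unaffected. Decrypting the received ciphertext:
P[1]: T = 0xF, S = E(K, T) = 0x8; 0xA ⊕ 0x8 = 0x2.
P[2]: T = 0x0, S = E(K, T) = 0x1; 0x6 ⊕ 0x1 = 0x7.
P[3]: T = 0x1, S = E(K, T) = 0x2; 0x1 ⊕ 0x2 = 0x3.
P[4]: T = 0x2, S = E(K, T) = 0x3; 0xF ⊕ 0x3 = 0xC.
Blocks that differ from the original plaintext: P[2].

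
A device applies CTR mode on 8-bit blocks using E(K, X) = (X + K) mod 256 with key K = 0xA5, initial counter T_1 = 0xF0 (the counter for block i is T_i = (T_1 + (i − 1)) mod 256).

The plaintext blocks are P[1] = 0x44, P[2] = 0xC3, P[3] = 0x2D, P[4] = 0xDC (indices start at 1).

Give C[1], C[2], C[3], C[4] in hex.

CTR encryption: S_i = E(K, T_i) where T_i is the counter for block i; C_i = P_i ⊕ S_i.
C[1]: T = 0xF0, S = E(K, T) = 0x95; 0x44 ⊕ 0x95 = 0xD1.
C[2]: T = 0xF1, S = E(K, T) = 0x96; 0xC3 ⊕ 0x96 = 0x55.
C[3]: T = 0xF2, S = E(K, T) = 0x97; 0x2D ⊕ 0x97 = 0xBA.
C[4]: T = 0xF3, S = E(K, T) = 0x98; 0xDC ⊕ 0x98 = 0x44.

C[1] = 0xD1, C[2] = 0x55, C[3] = 0xBA, C[4] = 0x44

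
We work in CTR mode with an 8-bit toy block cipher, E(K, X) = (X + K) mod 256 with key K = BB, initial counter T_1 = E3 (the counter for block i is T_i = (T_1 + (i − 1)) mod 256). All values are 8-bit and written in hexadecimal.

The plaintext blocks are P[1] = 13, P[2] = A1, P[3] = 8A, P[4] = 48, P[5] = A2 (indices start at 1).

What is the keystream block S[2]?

9F

CTR encryption: S_i = E(K, T_i) where T_i is the counter for block i; C_i = P_i ⊕ S_i.
C[1]: T = E3, S = E(K, T) = 9E; 13 ⊕ 9E = 8D.
C[2]: T = E4, S = E(K, T) = 9F; A1 ⊕ 9F = 3E.
So S[2] = 9F.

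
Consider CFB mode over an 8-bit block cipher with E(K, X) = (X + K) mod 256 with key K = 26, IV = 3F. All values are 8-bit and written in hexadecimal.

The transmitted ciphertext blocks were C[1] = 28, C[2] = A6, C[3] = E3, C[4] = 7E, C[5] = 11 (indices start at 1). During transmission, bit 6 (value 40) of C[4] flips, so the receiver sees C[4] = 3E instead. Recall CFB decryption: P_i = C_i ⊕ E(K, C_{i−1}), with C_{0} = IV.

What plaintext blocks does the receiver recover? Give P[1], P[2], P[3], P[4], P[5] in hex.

P[1] = 4D, P[2] = E8, P[3] = 2F, P[4] = 37, P[5] = 75

Only C[4] changed, to 3E. In CFB, a change in C_i flips the same bit in P_i and garbles P_{i+1}. Decrypting the received ciphertext:
P[1]: E(K, 3F) = 65; 28 ⊕ 65 = 4D.
P[2]: E(K, 28) = 4E; A6 ⊕ 4E = E8.
P[3]: E(K, A6) = CC; E3 ⊕ CC = 2F.
P[4]: E(K, E3) = 09; 3E ⊕ 09 = 37.
P[5]: E(K, 3E) = 64; 11 ⊕ 64 = 75.
Blocks that differ from the original plaintext: P[4], P[5].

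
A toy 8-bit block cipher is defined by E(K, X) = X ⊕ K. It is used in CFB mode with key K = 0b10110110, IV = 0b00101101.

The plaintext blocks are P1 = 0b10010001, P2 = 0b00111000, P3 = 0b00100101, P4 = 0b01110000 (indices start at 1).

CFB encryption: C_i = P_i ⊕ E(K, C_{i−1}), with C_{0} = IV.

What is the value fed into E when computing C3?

0b10000100

C1: E(K, 0b00101101) = 0b10011011; 0b10010001 ⊕ 0b10011011 = 0b00001010.
C2: E(K, 0b00001010) = 0b10111100; 0b00111000 ⊕ 0b10111100 = 0b10000100.
C3: E(K, 0b10000100) = 0b00110010; 0b00100101 ⊕ 0b00110010 = 0b00010111.
So the input to E for block 3 is 0b10000100.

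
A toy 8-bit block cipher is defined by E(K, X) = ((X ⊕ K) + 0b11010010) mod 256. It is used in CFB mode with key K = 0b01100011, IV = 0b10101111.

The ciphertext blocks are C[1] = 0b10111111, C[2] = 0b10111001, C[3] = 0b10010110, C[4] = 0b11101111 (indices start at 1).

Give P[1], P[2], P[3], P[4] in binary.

CFB decryption: P_i = C_i ⊕ E(K, C_{i−1}), with C_{0} = IV.
P[1]: E(K, 0b10101111) = 0b10011110; 0b10111111 ⊕ 0b10011110 = 0b00100001.
P[2]: E(K, 0b10111111) = 0b10101110; 0b10111001 ⊕ 0b10101110 = 0b00010111.
P[3]: E(K, 0b10111001) = 0b10101100; 0b10010110 ⊕ 0b10101100 = 0b00111010.
P[4]: E(K, 0b10010110) = 0b11000111; 0b11101111 ⊕ 0b11000111 = 0b00101000.

P[1] = 0b00100001, P[2] = 0b00010111, P[3] = 0b00111010, P[4] = 0b00101000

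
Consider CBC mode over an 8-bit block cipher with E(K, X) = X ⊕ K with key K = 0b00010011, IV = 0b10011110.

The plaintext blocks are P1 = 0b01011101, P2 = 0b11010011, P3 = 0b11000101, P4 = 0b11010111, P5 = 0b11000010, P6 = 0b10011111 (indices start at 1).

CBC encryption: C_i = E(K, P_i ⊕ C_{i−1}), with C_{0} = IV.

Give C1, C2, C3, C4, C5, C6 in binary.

C1 = 0b11010000, C2 = 0b00010000, C3 = 0b11000110, C4 = 0b00000010, C5 = 0b11010011, C6 = 0b01011111

C1: P1 ⊕ 0b10011110 = 0b11000011; E(K, 0b11000011) = 0b11010000.
C2: P2 ⊕ 0b11010000 = 0b00000011; E(K, 0b00000011) = 0b00010000.
C3: P3 ⊕ 0b00010000 = 0b11010101; E(K, 0b11010101) = 0b11000110.
C4: P4 ⊕ 0b11000110 = 0b00010001; E(K, 0b00010001) = 0b00000010.
C5: P5 ⊕ 0b00000010 = 0b11000000; E(K, 0b11000000) = 0b11010011.
C6: P6 ⊕ 0b11010011 = 0b01001100; E(K, 0b01001100) = 0b01011111.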